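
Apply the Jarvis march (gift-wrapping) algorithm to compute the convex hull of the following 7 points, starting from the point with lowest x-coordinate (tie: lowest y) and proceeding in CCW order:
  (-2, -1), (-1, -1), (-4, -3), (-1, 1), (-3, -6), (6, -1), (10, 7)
Hull (CCW) = [(-4, -3), (-3, -6), (6, -1), (10, 7), (-1, 1)]

Jarvis march: at each step, from the current hull vertex p, select the next vertex q as the point such that every other point lies strictly to the left of (or on) the directed line p → q. (Equivalently: for every other point r, the cross product (q − p) × (r − p) ≥ 0.)
Starting point (lowest x, tie lowest y): (-4, -3). Wrap until returning to start. Resulting hull: (-4, -3), (-3, -6), (6, -1), (10, 7), (-1, 1).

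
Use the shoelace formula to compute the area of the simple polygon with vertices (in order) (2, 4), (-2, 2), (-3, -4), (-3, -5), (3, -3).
Area = 71/2

Shoelace formula: Area = (1/2) |Σ_i (x_i · y_{i+1} − x_{i+1} · y_i)| (indices mod n). Compute each cross term:
  (2)(2) − (-2)(4) = 12
  (-2)(-4) − (-3)(2) = 14
  (-3)(-5) − (-3)(-4) = 3
  (-3)(-3) − (3)(-5) = 24
  (3)(4) − (2)(-3) = 18
Sum = 71, so (signed) Area = 71/2 = 71/2, |Area| = 71/2.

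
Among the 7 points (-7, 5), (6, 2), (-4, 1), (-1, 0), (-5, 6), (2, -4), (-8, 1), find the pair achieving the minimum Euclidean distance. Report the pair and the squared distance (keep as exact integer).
Pair = ((-7, 5), (-5, 6)); squared distance = 5

Compute all C(7, 2) = 21 pairwise squared distances (x_i − x_j)² + (y_i − y_j)². The minimum is 5, attained by the pair ((-7, 5), (-5, 6)).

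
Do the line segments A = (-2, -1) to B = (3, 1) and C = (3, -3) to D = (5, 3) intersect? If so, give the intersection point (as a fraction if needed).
No (intersection of containing lines falls outside at least one segment)

Parametrize and solve: t = 17/13, s = 10/13. At least one of these is outside [0, 1], so the segments do not intersect.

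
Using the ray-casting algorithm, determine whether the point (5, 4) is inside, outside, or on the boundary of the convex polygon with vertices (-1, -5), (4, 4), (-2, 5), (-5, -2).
The point (5, 4) lies strictly outside the polygon

Cast a horizontal ray to the right from the query point and count how many polygon edges it crosses (each edge strictly once or zero times, handled with the usual half-open convention). 
Parity of crossings → even ⇒ outside.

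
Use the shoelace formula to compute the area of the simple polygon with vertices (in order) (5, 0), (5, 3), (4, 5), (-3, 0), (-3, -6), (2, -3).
Area = 97/2

Shoelace formula: Area = (1/2) |Σ_i (x_i · y_{i+1} − x_{i+1} · y_i)| (indices mod n). Compute each cross term:
  (5)(3) − (5)(0) = 15
  (5)(5) − (4)(3) = 13
  (4)(0) − (-3)(5) = 15
  (-3)(-6) − (-3)(0) = 18
  (-3)(-3) − (2)(-6) = 21
  (2)(0) − (5)(-3) = 15
Sum = 97, so (signed) Area = 97/2 = 97/2, |Area| = 97/2.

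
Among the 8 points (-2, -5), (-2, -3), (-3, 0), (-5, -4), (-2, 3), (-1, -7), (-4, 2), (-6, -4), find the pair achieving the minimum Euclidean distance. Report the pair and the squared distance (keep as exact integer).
Pair = ((-5, -4), (-6, -4)); squared distance = 1

Compute all C(8, 2) = 28 pairwise squared distances (x_i − x_j)² + (y_i − y_j)². The minimum is 1, attained by the pair ((-5, -4), (-6, -4)).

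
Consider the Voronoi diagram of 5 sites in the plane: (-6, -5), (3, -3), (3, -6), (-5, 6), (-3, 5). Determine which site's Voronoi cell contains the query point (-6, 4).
Nearest site = (-5, 6)

The Voronoi cell of site s contains exactly those query points closer to s than to any other site. Compute squared distances from q = (-6, 4) to each site:
  (-5 − -6)² + (6 − 4)² = 5
  (-3 − -6)² + (5 − 4)² = 10
  (-6 − -6)² + (-5 − 4)² = 81
  (3 − -6)² + (-3 − 4)² = 130
  (3 − -6)² + (-6 − 4)² = 181
Minimum is attained by (-5, 6), so q lies in its Voronoi cell.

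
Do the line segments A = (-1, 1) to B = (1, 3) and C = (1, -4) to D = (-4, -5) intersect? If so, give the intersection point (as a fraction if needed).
No (intersection of containing lines falls outside at least one segment)

Parametrize and solve: t = -27/8, s = 7/4. At least one of these is outside [0, 1], so the segments do not intersect.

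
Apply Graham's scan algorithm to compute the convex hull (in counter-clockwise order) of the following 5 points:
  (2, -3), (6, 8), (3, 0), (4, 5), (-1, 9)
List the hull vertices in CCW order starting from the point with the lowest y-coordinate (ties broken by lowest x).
Hull (CCW) = [(2, -3), (6, 8), (-1, 9)]

Graham scan procedure:
  1. Find the pivot p₀ = point with lowest y (tie → lowest x): (2, -3).
  2. Sort the remaining points by polar angle around p₀.
  3. Walk through sorted points, maintaining a stack; pop the top while the last three entries make a non-left turn (cross product ≤ 0).
  4. Final stack is the convex hull in CCW order: (2, -3), (6, 8), (-1, 9).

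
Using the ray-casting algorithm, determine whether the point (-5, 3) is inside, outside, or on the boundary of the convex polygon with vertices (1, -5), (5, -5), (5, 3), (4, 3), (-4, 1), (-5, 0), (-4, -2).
The point (-5, 3) lies strictly outside the polygon

Cast a horizontal ray to the right from the query point and count how many polygon edges it crosses (each edge strictly once or zero times, handled with the usual half-open convention). 
Parity of crossings → even ⇒ outside.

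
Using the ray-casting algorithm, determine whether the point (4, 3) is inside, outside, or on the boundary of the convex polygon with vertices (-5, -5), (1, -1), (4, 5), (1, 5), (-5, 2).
The point (4, 3) lies strictly outside the polygon

Cast a horizontal ray to the right from the query point and count how many polygon edges it crosses (each edge strictly once or zero times, handled with the usual half-open convention). 
Parity of crossings → even ⇒ outside.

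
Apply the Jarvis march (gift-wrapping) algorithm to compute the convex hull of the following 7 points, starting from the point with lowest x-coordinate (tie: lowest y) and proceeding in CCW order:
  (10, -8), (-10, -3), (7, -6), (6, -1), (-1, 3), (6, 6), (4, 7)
Hull (CCW) = [(-10, -3), (10, -8), (6, 6), (4, 7)]

Jarvis march: at each step, from the current hull vertex p, select the next vertex q as the point such that every other point lies strictly to the left of (or on) the directed line p → q. (Equivalently: for every other point r, the cross product (q − p) × (r − p) ≥ 0.)
Starting point (lowest x, tie lowest y): (-10, -3). Wrap until returning to start. Resulting hull: (-10, -3), (10, -8), (6, 6), (4, 7).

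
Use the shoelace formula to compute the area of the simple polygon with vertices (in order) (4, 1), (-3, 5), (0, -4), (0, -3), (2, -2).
Area = 51/2

Shoelace formula: Area = (1/2) |Σ_i (x_i · y_{i+1} − x_{i+1} · y_i)| (indices mod n). Compute each cross term:
  (4)(5) − (-3)(1) = 23
  (-3)(-4) − (0)(5) = 12
  (0)(-3) − (0)(-4) = 0
  (0)(-2) − (2)(-3) = 6
  (2)(1) − (4)(-2) = 10
Sum = 51, so (signed) Area = 51/2 = 51/2, |Area| = 51/2.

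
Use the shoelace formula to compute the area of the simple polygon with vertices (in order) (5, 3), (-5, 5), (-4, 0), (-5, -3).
Area = 36

Shoelace formula: Area = (1/2) |Σ_i (x_i · y_{i+1} − x_{i+1} · y_i)| (indices mod n). Compute each cross term:
  (5)(5) − (-5)(3) = 40
  (-5)(0) − (-4)(5) = 20
  (-4)(-3) − (-5)(0) = 12
  (-5)(3) − (5)(-3) = 0
Sum = 72, so (signed) Area = 72/2 = 36, |Area| = 36.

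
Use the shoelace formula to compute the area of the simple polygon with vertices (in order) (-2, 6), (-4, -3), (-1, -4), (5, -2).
Area = 91/2

Shoelace formula: Area = (1/2) |Σ_i (x_i · y_{i+1} − x_{i+1} · y_i)| (indices mod n). Compute each cross term:
  (-2)(-3) − (-4)(6) = 30
  (-4)(-4) − (-1)(-3) = 13
  (-1)(-2) − (5)(-4) = 22
  (5)(6) − (-2)(-2) = 26
Sum = 91, so (signed) Area = 91/2 = 91/2, |Area| = 91/2.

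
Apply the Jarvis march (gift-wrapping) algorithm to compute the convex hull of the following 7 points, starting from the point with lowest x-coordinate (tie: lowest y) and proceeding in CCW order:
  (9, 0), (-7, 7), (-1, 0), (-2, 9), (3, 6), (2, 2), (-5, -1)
Hull (CCW) = [(-7, 7), (-5, -1), (9, 0), (3, 6), (-2, 9)]

Jarvis march: at each step, from the current hull vertex p, select the next vertex q as the point such that every other point lies strictly to the left of (or on) the directed line p → q. (Equivalently: for every other point r, the cross product (q − p) × (r − p) ≥ 0.)
Starting point (lowest x, tie lowest y): (-7, 7). Wrap until returning to start. Resulting hull: (-7, 7), (-5, -1), (9, 0), (3, 6), (-2, 9).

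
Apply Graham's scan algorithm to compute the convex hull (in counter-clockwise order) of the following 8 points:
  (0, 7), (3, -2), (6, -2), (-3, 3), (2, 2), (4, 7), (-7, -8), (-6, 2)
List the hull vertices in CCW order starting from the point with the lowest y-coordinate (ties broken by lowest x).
Hull (CCW) = [(-7, -8), (6, -2), (4, 7), (0, 7), (-6, 2)]

Graham scan procedure:
  1. Find the pivot p₀ = point with lowest y (tie → lowest x): (-7, -8).
  2. Sort the remaining points by polar angle around p₀.
  3. Walk through sorted points, maintaining a stack; pop the top while the last three entries make a non-left turn (cross product ≤ 0).
  4. Final stack is the convex hull in CCW order: (-7, -8), (6, -2), (4, 7), (0, 7), (-6, 2).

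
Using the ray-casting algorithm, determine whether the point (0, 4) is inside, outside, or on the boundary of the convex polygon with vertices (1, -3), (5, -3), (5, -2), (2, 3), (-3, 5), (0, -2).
The point (0, 4) lies strictly outside the polygon

Cast a horizontal ray to the right from the query point and count how many polygon edges it crosses (each edge strictly once or zero times, handled with the usual half-open convention). 
Parity of crossings → even ⇒ outside.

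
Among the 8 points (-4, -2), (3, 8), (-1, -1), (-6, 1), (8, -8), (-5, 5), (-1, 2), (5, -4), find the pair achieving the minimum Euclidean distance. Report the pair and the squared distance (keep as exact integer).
Pair = ((-1, -1), (-1, 2)); squared distance = 9

Compute all C(8, 2) = 28 pairwise squared distances (x_i − x_j)² + (y_i − y_j)². The minimum is 9, attained by the pair ((-1, -1), (-1, 2)).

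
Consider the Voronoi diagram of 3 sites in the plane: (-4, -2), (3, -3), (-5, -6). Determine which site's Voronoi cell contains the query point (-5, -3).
Nearest site = (-4, -2)

The Voronoi cell of site s contains exactly those query points closer to s than to any other site. Compute squared distances from q = (-5, -3) to each site:
  (-4 − -5)² + (-2 − -3)² = 2
  (-5 − -5)² + (-6 − -3)² = 9
  (3 − -5)² + (-3 − -3)² = 64
Minimum is attained by (-4, -2), so q lies in its Voronoi cell.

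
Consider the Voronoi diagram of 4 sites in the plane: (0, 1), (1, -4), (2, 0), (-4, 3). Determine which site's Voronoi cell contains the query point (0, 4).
Nearest site = (0, 1)

The Voronoi cell of site s contains exactly those query points closer to s than to any other site. Compute squared distances from q = (0, 4) to each site:
  (0 − 0)² + (1 − 4)² = 9
  (-4 − 0)² + (3 − 4)² = 17
  (2 − 0)² + (0 − 4)² = 20
  (1 − 0)² + (-4 − 4)² = 65
Minimum is attained by (0, 1), so q lies in its Voronoi cell.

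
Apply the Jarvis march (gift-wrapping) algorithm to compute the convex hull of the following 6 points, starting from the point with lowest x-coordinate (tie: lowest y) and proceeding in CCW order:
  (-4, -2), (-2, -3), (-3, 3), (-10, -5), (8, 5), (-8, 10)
Hull (CCW) = [(-10, -5), (-2, -3), (8, 5), (-8, 10)]

Jarvis march: at each step, from the current hull vertex p, select the next vertex q as the point such that every other point lies strictly to the left of (or on) the directed line p → q. (Equivalently: for every other point r, the cross product (q − p) × (r − p) ≥ 0.)
Starting point (lowest x, tie lowest y): (-10, -5). Wrap until returning to start. Resulting hull: (-10, -5), (-2, -3), (8, 5), (-8, 10).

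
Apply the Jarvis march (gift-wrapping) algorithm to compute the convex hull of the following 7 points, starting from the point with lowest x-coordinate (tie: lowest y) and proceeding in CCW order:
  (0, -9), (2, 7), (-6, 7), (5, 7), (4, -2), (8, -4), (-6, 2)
Hull (CCW) = [(-6, 2), (0, -9), (8, -4), (5, 7), (-6, 7)]

Jarvis march: at each step, from the current hull vertex p, select the next vertex q as the point such that every other point lies strictly to the left of (or on) the directed line p → q. (Equivalently: for every other point r, the cross product (q − p) × (r − p) ≥ 0.)
Starting point (lowest x, tie lowest y): (-6, 2). Wrap until returning to start. Resulting hull: (-6, 2), (0, -9), (8, -4), (5, 7), (-6, 7).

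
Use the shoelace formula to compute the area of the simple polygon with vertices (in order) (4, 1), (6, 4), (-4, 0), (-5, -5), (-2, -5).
Area = 79/2

Shoelace formula: Area = (1/2) |Σ_i (x_i · y_{i+1} − x_{i+1} · y_i)| (indices mod n). Compute each cross term:
  (4)(4) − (6)(1) = 10
  (6)(0) − (-4)(4) = 16
  (-4)(-5) − (-5)(0) = 20
  (-5)(-5) − (-2)(-5) = 15
  (-2)(1) − (4)(-5) = 18
Sum = 79, so (signed) Area = 79/2 = 79/2, |Area| = 79/2.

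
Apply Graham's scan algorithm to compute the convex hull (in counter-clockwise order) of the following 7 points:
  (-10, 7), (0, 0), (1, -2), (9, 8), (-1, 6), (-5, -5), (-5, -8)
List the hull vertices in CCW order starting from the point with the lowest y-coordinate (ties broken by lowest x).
Hull (CCW) = [(-5, -8), (1, -2), (9, 8), (-10, 7)]

Graham scan procedure:
  1. Find the pivot p₀ = point with lowest y (tie → lowest x): (-5, -8).
  2. Sort the remaining points by polar angle around p₀.
  3. Walk through sorted points, maintaining a stack; pop the top while the last three entries make a non-left turn (cross product ≤ 0).
  4. Final stack is the convex hull in CCW order: (-5, -8), (1, -2), (9, 8), (-10, 7).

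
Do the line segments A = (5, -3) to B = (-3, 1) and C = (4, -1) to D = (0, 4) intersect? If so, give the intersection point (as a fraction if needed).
No (intersection of containing lines falls outside at least one segment)

Parametrize and solve: t = -1/8, s = -1/2. At least one of these is outside [0, 1], so the segments do not intersect.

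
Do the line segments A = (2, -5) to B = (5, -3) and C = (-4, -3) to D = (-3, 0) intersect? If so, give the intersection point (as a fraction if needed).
No (intersection of containing lines falls outside at least one segment)

Parametrize and solve: t = -20/7, s = -18/7. At least one of these is outside [0, 1], so the segments do not intersect.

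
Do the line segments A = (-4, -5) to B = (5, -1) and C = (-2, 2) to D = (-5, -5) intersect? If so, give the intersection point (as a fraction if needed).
No (intersection of containing lines falls outside at least one segment)

Parametrize and solve: t = -7/51, s = 55/51. At least one of these is outside [0, 1], so the segments do not intersect.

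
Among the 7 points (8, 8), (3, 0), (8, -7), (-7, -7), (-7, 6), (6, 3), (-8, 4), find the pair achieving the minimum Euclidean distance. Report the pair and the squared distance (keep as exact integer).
Pair = ((-7, 6), (-8, 4)); squared distance = 5

Compute all C(7, 2) = 21 pairwise squared distances (x_i − x_j)² + (y_i − y_j)². The minimum is 5, attained by the pair ((-7, 6), (-8, 4)).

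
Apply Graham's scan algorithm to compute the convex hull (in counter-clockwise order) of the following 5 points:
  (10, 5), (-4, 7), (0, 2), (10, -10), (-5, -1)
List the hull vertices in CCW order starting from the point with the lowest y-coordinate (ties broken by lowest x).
Hull (CCW) = [(10, -10), (10, 5), (-4, 7), (-5, -1)]

Graham scan procedure:
  1. Find the pivot p₀ = point with lowest y (tie → lowest x): (10, -10).
  2. Sort the remaining points by polar angle around p₀.
  3. Walk through sorted points, maintaining a stack; pop the top while the last three entries make a non-left turn (cross product ≤ 0).
  4. Final stack is the convex hull in CCW order: (10, -10), (10, 5), (-4, 7), (-5, -1).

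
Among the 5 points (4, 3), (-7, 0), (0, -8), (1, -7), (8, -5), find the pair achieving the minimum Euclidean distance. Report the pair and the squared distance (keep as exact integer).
Pair = ((0, -8), (1, -7)); squared distance = 2

Compute all C(5, 2) = 10 pairwise squared distances (x_i − x_j)² + (y_i − y_j)². The minimum is 2, attained by the pair ((0, -8), (1, -7)).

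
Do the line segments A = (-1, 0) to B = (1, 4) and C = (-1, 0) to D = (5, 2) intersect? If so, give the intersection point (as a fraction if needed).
Yes; intersection at (-1, 0) (t = 0 on AB, s = 0 on CD)

Parametrize AB as A + t(B − A) = (-1 + 2 t, 0 + 4 t) and CD as C + s(D − C) = (-1 + 6 s, 0 + 2 s). Solve the linear system for (t, s). Determinant = 20 ≠ 0, so a unique intersection of the containing lines exists. Solution: t = 0, s = 0 — both in [0, 1], so the segments cross. Intersection point: (-1, 0).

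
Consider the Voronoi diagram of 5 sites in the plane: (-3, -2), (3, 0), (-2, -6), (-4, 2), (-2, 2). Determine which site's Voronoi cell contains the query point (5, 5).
Nearest site = (3, 0)

The Voronoi cell of site s contains exactly those query points closer to s than to any other site. Compute squared distances from q = (5, 5) to each site:
  (3 − 5)² + (0 − 5)² = 29
  (-2 − 5)² + (2 − 5)² = 58
  (-4 − 5)² + (2 − 5)² = 90
  (-3 − 5)² + (-2 − 5)² = 113
  (-2 − 5)² + (-6 − 5)² = 170
Minimum is attained by (3, 0), so q lies in its Voronoi cell.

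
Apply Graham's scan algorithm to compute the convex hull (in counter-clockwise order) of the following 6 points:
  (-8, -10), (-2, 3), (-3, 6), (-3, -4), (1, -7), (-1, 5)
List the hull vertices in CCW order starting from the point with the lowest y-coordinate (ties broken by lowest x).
Hull (CCW) = [(-8, -10), (1, -7), (-1, 5), (-3, 6)]

Graham scan procedure:
  1. Find the pivot p₀ = point with lowest y (tie → lowest x): (-8, -10).
  2. Sort the remaining points by polar angle around p₀.
  3. Walk through sorted points, maintaining a stack; pop the top while the last three entries make a non-left turn (cross product ≤ 0).
  4. Final stack is the convex hull in CCW order: (-8, -10), (1, -7), (-1, 5), (-3, 6).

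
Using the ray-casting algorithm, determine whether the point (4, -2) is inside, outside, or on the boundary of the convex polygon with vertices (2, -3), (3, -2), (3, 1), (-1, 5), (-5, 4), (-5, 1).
The point (4, -2) lies strictly outside the polygon

Cast a horizontal ray to the right from the query point and count how many polygon edges it crosses (each edge strictly once or zero times, handled with the usual half-open convention). 
Parity of crossings → even ⇒ outside.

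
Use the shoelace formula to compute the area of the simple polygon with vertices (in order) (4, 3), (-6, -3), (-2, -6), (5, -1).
Area = 87/2

Shoelace formula: Area = (1/2) |Σ_i (x_i · y_{i+1} − x_{i+1} · y_i)| (indices mod n). Compute each cross term:
  (4)(-3) − (-6)(3) = 6
  (-6)(-6) − (-2)(-3) = 30
  (-2)(-1) − (5)(-6) = 32
  (5)(3) − (4)(-1) = 19
Sum = 87, so (signed) Area = 87/2 = 87/2, |Area| = 87/2.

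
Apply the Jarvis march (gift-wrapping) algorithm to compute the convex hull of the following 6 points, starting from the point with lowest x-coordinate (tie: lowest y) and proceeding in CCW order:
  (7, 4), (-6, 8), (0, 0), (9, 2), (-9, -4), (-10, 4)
Hull (CCW) = [(-10, 4), (-9, -4), (9, 2), (7, 4), (-6, 8)]

Jarvis march: at each step, from the current hull vertex p, select the next vertex q as the point such that every other point lies strictly to the left of (or on) the directed line p → q. (Equivalently: for every other point r, the cross product (q − p) × (r − p) ≥ 0.)
Starting point (lowest x, tie lowest y): (-10, 4). Wrap until returning to start. Resulting hull: (-10, 4), (-9, -4), (9, 2), (7, 4), (-6, 8).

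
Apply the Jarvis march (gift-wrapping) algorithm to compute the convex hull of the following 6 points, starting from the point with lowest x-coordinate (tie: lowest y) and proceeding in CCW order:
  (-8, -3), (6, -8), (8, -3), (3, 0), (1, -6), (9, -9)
Hull (CCW) = [(-8, -3), (6, -8), (9, -9), (8, -3), (3, 0)]

Jarvis march: at each step, from the current hull vertex p, select the next vertex q as the point such that every other point lies strictly to the left of (or on) the directed line p → q. (Equivalently: for every other point r, the cross product (q − p) × (r − p) ≥ 0.)
Starting point (lowest x, tie lowest y): (-8, -3). Wrap until returning to start. Resulting hull: (-8, -3), (6, -8), (9, -9), (8, -3), (3, 0).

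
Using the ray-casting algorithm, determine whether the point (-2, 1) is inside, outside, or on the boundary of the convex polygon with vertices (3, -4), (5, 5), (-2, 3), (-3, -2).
The point (-2, 1) lies strictly inside the polygon

Cast a horizontal ray to the right from the query point and count how many polygon edges it crosses (each edge strictly once or zero times, handled with the usual half-open convention). 
Parity of crossings → odd ⇒ inside.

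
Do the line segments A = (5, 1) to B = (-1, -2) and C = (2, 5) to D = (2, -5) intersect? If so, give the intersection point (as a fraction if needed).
Yes; intersection at (2, -1/2) (t = 1/2 on AB, s = 11/20 on CD)

Parametrize AB as A + t(B − A) = (5 + -6 t, 1 + -3 t) and CD as C + s(D − C) = (2 + 0 s, 5 + -10 s). Solve the linear system for (t, s). Determinant = -60 ≠ 0, so a unique intersection of the containing lines exists. Solution: t = 1/2, s = 11/20 — both in [0, 1], so the segments cross. Intersection point: (2, -1/2).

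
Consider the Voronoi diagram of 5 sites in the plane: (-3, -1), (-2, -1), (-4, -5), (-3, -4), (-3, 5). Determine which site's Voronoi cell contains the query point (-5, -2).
Nearest site = (-3, -1)

The Voronoi cell of site s contains exactly those query points closer to s than to any other site. Compute squared distances from q = (-5, -2) to each site:
  (-3 − -5)² + (-1 − -2)² = 5
  (-3 − -5)² + (-4 − -2)² = 8
  (-4 − -5)² + (-5 − -2)² = 10
  (-2 − -5)² + (-1 − -2)² = 10
  (-3 − -5)² + (5 − -2)² = 53
Minimum is attained by (-3, -1), so q lies in its Voronoi cell.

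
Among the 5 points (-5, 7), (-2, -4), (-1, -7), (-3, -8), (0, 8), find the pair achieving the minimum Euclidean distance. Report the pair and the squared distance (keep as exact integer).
Pair = ((-1, -7), (-3, -8)); squared distance = 5

Compute all C(5, 2) = 10 pairwise squared distances (x_i − x_j)² + (y_i − y_j)². The minimum is 5, attained by the pair ((-1, -7), (-3, -8)).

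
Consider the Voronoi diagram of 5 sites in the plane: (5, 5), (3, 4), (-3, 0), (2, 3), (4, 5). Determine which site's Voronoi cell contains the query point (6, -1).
Nearest site = (2, 3)

The Voronoi cell of site s contains exactly those query points closer to s than to any other site. Compute squared distances from q = (6, -1) to each site:
  (2 − 6)² + (3 − -1)² = 32
  (3 − 6)² + (4 − -1)² = 34
  (5 − 6)² + (5 − -1)² = 37
  (4 − 6)² + (5 − -1)² = 40
  (-3 − 6)² + (0 − -1)² = 82
Minimum is attained by (2, 3), so q lies in its Voronoi cell.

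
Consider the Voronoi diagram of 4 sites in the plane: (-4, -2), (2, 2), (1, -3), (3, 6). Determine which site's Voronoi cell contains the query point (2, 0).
Nearest site = (2, 2)

The Voronoi cell of site s contains exactly those query points closer to s than to any other site. Compute squared distances from q = (2, 0) to each site:
  (2 − 2)² + (2 − 0)² = 4
  (1 − 2)² + (-3 − 0)² = 10
  (3 − 2)² + (6 − 0)² = 37
  (-4 − 2)² + (-2 − 0)² = 40
Minimum is attained by (2, 2), so q lies in its Voronoi cell.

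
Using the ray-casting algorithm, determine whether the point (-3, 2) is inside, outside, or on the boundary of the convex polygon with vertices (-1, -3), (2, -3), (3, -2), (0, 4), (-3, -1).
The point (-3, 2) lies strictly outside the polygon

Cast a horizontal ray to the right from the query point and count how many polygon edges it crosses (each edge strictly once or zero times, handled with the usual half-open convention). 
Parity of crossings → even ⇒ outside.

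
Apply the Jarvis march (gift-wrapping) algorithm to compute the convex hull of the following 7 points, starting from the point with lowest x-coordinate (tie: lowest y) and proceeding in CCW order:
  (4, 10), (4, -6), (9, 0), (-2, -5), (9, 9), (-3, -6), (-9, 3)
Hull (CCW) = [(-9, 3), (-3, -6), (4, -6), (9, 0), (9, 9), (4, 10)]

Jarvis march: at each step, from the current hull vertex p, select the next vertex q as the point such that every other point lies strictly to the left of (or on) the directed line p → q. (Equivalently: for every other point r, the cross product (q − p) × (r − p) ≥ 0.)
Starting point (lowest x, tie lowest y): (-9, 3). Wrap until returning to start. Resulting hull: (-9, 3), (-3, -6), (4, -6), (9, 0), (9, 9), (4, 10).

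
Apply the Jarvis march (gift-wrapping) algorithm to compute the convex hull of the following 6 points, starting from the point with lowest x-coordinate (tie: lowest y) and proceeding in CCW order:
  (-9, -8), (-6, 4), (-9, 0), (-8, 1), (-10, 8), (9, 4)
Hull (CCW) = [(-10, 8), (-9, -8), (9, 4)]

Jarvis march: at each step, from the current hull vertex p, select the next vertex q as the point such that every other point lies strictly to the left of (or on) the directed line p → q. (Equivalently: for every other point r, the cross product (q − p) × (r − p) ≥ 0.)
Starting point (lowest x, tie lowest y): (-10, 8). Wrap until returning to start. Resulting hull: (-10, 8), (-9, -8), (9, 4).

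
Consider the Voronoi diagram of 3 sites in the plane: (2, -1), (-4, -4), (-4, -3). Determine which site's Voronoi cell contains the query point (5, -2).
Nearest site = (2, -1)

The Voronoi cell of site s contains exactly those query points closer to s than to any other site. Compute squared distances from q = (5, -2) to each site:
  (2 − 5)² + (-1 − -2)² = 10
  (-4 − 5)² + (-3 − -2)² = 82
  (-4 − 5)² + (-4 − -2)² = 85
Minimum is attained by (2, -1), so q lies in its Voronoi cell.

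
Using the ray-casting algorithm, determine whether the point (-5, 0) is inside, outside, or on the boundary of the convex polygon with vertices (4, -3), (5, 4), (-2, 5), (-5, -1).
The point (-5, 0) lies strictly outside the polygon

Cast a horizontal ray to the right from the query point and count how many polygon edges it crosses (each edge strictly once or zero times, handled with the usual half-open convention). 
Parity of crossings → even ⇒ outside.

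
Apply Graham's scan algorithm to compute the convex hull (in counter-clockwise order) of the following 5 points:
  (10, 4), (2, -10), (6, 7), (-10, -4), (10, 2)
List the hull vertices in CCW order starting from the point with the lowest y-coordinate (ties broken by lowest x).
Hull (CCW) = [(2, -10), (10, 2), (10, 4), (6, 7), (-10, -4)]

Graham scan procedure:
  1. Find the pivot p₀ = point with lowest y (tie → lowest x): (2, -10).
  2. Sort the remaining points by polar angle around p₀.
  3. Walk through sorted points, maintaining a stack; pop the top while the last three entries make a non-left turn (cross product ≤ 0).
  4. Final stack is the convex hull in CCW order: (2, -10), (10, 2), (10, 4), (6, 7), (-10, -4).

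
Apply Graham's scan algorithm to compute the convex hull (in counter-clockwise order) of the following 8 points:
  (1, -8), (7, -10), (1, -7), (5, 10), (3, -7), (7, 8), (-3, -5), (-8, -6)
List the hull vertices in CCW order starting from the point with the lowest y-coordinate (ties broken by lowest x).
Hull (CCW) = [(7, -10), (7, 8), (5, 10), (-8, -6)]

Graham scan procedure:
  1. Find the pivot p₀ = point with lowest y (tie → lowest x): (7, -10).
  2. Sort the remaining points by polar angle around p₀.
  3. Walk through sorted points, maintaining a stack; pop the top while the last three entries make a non-left turn (cross product ≤ 0).
  4. Final stack is the convex hull in CCW order: (7, -10), (7, 8), (5, 10), (-8, -6).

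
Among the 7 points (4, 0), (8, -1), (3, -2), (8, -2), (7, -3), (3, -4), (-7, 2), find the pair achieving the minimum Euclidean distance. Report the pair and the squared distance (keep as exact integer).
Pair = ((8, -1), (8, -2)); squared distance = 1

Compute all C(7, 2) = 21 pairwise squared distances (x_i − x_j)² + (y_i − y_j)². The minimum is 1, attained by the pair ((8, -1), (8, -2)).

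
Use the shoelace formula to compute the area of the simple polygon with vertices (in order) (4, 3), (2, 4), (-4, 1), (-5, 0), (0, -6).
Area = 87/2

Shoelace formula: Area = (1/2) |Σ_i (x_i · y_{i+1} − x_{i+1} · y_i)| (indices mod n). Compute each cross term:
  (4)(4) − (2)(3) = 10
  (2)(1) − (-4)(4) = 18
  (-4)(0) − (-5)(1) = 5
  (-5)(-6) − (0)(0) = 30
  (0)(3) − (4)(-6) = 24
Sum = 87, so (signed) Area = 87/2 = 87/2, |Area| = 87/2.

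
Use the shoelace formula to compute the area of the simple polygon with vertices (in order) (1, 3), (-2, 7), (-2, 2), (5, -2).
Area = 17

Shoelace formula: Area = (1/2) |Σ_i (x_i · y_{i+1} − x_{i+1} · y_i)| (indices mod n). Compute each cross term:
  (1)(7) − (-2)(3) = 13
  (-2)(2) − (-2)(7) = 10
  (-2)(-2) − (5)(2) = -6
  (5)(3) − (1)(-2) = 17
Sum = 34, so (signed) Area = 34/2 = 17, |Area| = 17.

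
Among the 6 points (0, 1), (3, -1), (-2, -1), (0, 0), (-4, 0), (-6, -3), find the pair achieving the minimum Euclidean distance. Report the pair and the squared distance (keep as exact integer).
Pair = ((0, 1), (0, 0)); squared distance = 1

Compute all C(6, 2) = 15 pairwise squared distances (x_i − x_j)² + (y_i − y_j)². The minimum is 1, attained by the pair ((0, 1), (0, 0)).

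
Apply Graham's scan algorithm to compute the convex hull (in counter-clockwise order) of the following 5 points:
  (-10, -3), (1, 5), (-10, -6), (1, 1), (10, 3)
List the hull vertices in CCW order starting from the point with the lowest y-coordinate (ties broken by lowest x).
Hull (CCW) = [(-10, -6), (10, 3), (1, 5), (-10, -3)]

Graham scan procedure:
  1. Find the pivot p₀ = point with lowest y (tie → lowest x): (-10, -6).
  2. Sort the remaining points by polar angle around p₀.
  3. Walk through sorted points, maintaining a stack; pop the top while the last three entries make a non-left turn (cross product ≤ 0).
  4. Final stack is the convex hull in CCW order: (-10, -6), (10, 3), (1, 5), (-10, -3).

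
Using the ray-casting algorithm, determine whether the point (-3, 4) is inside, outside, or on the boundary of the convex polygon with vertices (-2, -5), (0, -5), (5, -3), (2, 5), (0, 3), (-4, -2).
The point (-3, 4) lies strictly outside the polygon

Cast a horizontal ray to the right from the query point and count how many polygon edges it crosses (each edge strictly once or zero times, handled with the usual half-open convention). 
Parity of crossings → even ⇒ outside.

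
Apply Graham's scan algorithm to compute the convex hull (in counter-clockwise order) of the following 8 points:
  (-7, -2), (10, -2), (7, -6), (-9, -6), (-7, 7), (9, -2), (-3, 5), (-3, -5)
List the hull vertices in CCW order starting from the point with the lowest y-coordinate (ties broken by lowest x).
Hull (CCW) = [(-9, -6), (7, -6), (10, -2), (-3, 5), (-7, 7)]

Graham scan procedure:
  1. Find the pivot p₀ = point with lowest y (tie → lowest x): (-9, -6).
  2. Sort the remaining points by polar angle around p₀.
  3. Walk through sorted points, maintaining a stack; pop the top while the last three entries make a non-left turn (cross product ≤ 0).
  4. Final stack is the convex hull in CCW order: (-9, -6), (7, -6), (10, -2), (-3, 5), (-7, 7).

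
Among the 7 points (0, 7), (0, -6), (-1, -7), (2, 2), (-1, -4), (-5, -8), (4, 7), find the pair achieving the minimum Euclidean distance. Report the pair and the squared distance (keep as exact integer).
Pair = ((0, -6), (-1, -7)); squared distance = 2

Compute all C(7, 2) = 21 pairwise squared distances (x_i − x_j)² + (y_i − y_j)². The minimum is 2, attained by the pair ((0, -6), (-1, -7)).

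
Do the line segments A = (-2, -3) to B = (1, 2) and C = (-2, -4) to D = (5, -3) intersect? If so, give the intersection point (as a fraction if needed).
No (intersection of containing lines falls outside at least one segment)

Parametrize and solve: t = -7/32, s = -3/32. At least one of these is outside [0, 1], so the segments do not intersect.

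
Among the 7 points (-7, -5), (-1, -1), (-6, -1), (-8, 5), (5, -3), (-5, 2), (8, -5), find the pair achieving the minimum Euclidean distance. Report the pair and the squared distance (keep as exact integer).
Pair = ((-6, -1), (-5, 2)); squared distance = 10

Compute all C(7, 2) = 21 pairwise squared distances (x_i − x_j)² + (y_i − y_j)². The minimum is 10, attained by the pair ((-6, -1), (-5, 2)).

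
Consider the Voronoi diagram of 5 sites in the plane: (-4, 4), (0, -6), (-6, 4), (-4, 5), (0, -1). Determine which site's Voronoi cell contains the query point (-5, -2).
Nearest site = (0, -1)

The Voronoi cell of site s contains exactly those query points closer to s than to any other site. Compute squared distances from q = (-5, -2) to each site:
  (0 − -5)² + (-1 − -2)² = 26
  (-6 − -5)² + (4 − -2)² = 37
  (-4 − -5)² + (4 − -2)² = 37
  (0 − -5)² + (-6 − -2)² = 41
  (-4 − -5)² + (5 − -2)² = 50
Minimum is attained by (0, -1), so q lies in its Voronoi cell.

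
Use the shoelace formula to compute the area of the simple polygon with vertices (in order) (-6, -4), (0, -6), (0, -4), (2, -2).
Area = 12

Shoelace formula: Area = (1/2) |Σ_i (x_i · y_{i+1} − x_{i+1} · y_i)| (indices mod n). Compute each cross term:
  (-6)(-6) − (0)(-4) = 36
  (0)(-4) − (0)(-6) = 0
  (0)(-2) − (2)(-4) = 8
  (2)(-4) − (-6)(-2) = -20
Sum = 24, so (signed) Area = 24/2 = 12, |Area| = 12.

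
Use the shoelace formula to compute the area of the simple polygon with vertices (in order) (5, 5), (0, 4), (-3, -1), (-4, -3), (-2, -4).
Area = 57/2

Shoelace formula: Area = (1/2) |Σ_i (x_i · y_{i+1} − x_{i+1} · y_i)| (indices mod n). Compute each cross term:
  (5)(4) − (0)(5) = 20
  (0)(-1) − (-3)(4) = 12
  (-3)(-3) − (-4)(-1) = 5
  (-4)(-4) − (-2)(-3) = 10
  (-2)(5) − (5)(-4) = 10
Sum = 57, so (signed) Area = 57/2 = 57/2, |Area| = 57/2.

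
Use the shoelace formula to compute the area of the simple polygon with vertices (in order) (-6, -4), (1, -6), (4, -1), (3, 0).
Area = 27

Shoelace formula: Area = (1/2) |Σ_i (x_i · y_{i+1} − x_{i+1} · y_i)| (indices mod n). Compute each cross term:
  (-6)(-6) − (1)(-4) = 40
  (1)(-1) − (4)(-6) = 23
  (4)(0) − (3)(-1) = 3
  (3)(-4) − (-6)(0) = -12
Sum = 54, so (signed) Area = 54/2 = 27, |Area| = 27.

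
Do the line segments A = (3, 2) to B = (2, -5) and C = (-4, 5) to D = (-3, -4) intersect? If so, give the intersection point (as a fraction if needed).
No (intersection of containing lines falls outside at least one segment)

Parametrize and solve: t = 15/4, s = 13/4. At least one of these is outside [0, 1], so the segments do not intersect.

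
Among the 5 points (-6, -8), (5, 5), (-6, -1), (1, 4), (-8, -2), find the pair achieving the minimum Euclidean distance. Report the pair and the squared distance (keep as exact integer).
Pair = ((-6, -1), (-8, -2)); squared distance = 5

Compute all C(5, 2) = 10 pairwise squared distances (x_i − x_j)² + (y_i − y_j)². The minimum is 5, attained by the pair ((-6, -1), (-8, -2)).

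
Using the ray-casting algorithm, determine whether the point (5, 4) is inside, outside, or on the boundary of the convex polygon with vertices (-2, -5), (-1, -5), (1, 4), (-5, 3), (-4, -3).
The point (5, 4) lies strictly outside the polygon

Cast a horizontal ray to the right from the query point and count how many polygon edges it crosses (each edge strictly once or zero times, handled with the usual half-open convention). 
Parity of crossings → even ⇒ outside.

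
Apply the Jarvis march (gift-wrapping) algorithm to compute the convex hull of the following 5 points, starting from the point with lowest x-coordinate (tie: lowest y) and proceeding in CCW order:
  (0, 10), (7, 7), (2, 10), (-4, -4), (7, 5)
Hull (CCW) = [(-4, -4), (7, 5), (7, 7), (2, 10), (0, 10)]

Jarvis march: at each step, from the current hull vertex p, select the next vertex q as the point such that every other point lies strictly to the left of (or on) the directed line p → q. (Equivalently: for every other point r, the cross product (q − p) × (r − p) ≥ 0.)
Starting point (lowest x, tie lowest y): (-4, -4). Wrap until returning to start. Resulting hull: (-4, -4), (7, 5), (7, 7), (2, 10), (0, 10).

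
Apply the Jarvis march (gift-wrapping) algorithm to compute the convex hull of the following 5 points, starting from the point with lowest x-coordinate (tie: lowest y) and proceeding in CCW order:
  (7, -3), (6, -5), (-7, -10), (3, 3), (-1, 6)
Hull (CCW) = [(-7, -10), (6, -5), (7, -3), (3, 3), (-1, 6)]

Jarvis march: at each step, from the current hull vertex p, select the next vertex q as the point such that every other point lies strictly to the left of (or on) the directed line p → q. (Equivalently: for every other point r, the cross product (q − p) × (r − p) ≥ 0.)
Starting point (lowest x, tie lowest y): (-7, -10). Wrap until returning to start. Resulting hull: (-7, -10), (6, -5), (7, -3), (3, 3), (-1, 6).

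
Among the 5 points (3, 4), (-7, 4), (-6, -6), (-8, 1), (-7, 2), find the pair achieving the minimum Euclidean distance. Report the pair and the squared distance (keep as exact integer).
Pair = ((-8, 1), (-7, 2)); squared distance = 2

Compute all C(5, 2) = 10 pairwise squared distances (x_i − x_j)² + (y_i − y_j)². The minimum is 2, attained by the pair ((-8, 1), (-7, 2)).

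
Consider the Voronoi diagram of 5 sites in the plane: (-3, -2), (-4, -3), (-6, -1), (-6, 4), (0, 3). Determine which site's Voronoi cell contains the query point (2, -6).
Nearest site = (-3, -2)

The Voronoi cell of site s contains exactly those query points closer to s than to any other site. Compute squared distances from q = (2, -6) to each site:
  (-3 − 2)² + (-2 − -6)² = 41
  (-4 − 2)² + (-3 − -6)² = 45
  (0 − 2)² + (3 − -6)² = 85
  (-6 − 2)² + (-1 − -6)² = 89
  (-6 − 2)² + (4 − -6)² = 164
Minimum is attained by (-3, -2), so q lies in its Voronoi cell.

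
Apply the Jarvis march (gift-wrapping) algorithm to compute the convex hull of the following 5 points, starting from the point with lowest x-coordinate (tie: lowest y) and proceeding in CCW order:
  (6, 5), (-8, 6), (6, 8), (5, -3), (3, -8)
Hull (CCW) = [(-8, 6), (3, -8), (5, -3), (6, 5), (6, 8)]

Jarvis march: at each step, from the current hull vertex p, select the next vertex q as the point such that every other point lies strictly to the left of (or on) the directed line p → q. (Equivalently: for every other point r, the cross product (q − p) × (r − p) ≥ 0.)
Starting point (lowest x, tie lowest y): (-8, 6). Wrap until returning to start. Resulting hull: (-8, 6), (3, -8), (5, -3), (6, 5), (6, 8).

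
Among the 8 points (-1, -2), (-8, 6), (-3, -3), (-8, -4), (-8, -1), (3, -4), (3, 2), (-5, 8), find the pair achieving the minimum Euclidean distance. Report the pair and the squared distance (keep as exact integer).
Pair = ((-1, -2), (-3, -3)); squared distance = 5

Compute all C(8, 2) = 28 pairwise squared distances (x_i − x_j)² + (y_i − y_j)². The minimum is 5, attained by the pair ((-1, -2), (-3, -3)).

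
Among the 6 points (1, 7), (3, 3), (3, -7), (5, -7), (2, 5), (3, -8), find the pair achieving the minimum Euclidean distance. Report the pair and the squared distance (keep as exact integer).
Pair = ((3, -7), (3, -8)); squared distance = 1

Compute all C(6, 2) = 15 pairwise squared distances (x_i − x_j)² + (y_i − y_j)². The minimum is 1, attained by the pair ((3, -7), (3, -8)).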